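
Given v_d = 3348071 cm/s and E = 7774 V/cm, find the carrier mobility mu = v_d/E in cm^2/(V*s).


Step 1: mu = v_d / E
Step 2: mu = 3348071 / 7774
Step 3: mu = 430.68 cm^2/(V*s)

430.68


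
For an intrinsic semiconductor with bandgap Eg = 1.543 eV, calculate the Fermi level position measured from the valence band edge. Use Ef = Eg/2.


Step 1: For an intrinsic semiconductor, the Fermi level sits at midgap.
Step 2: Ef = Eg / 2 = 1.543 / 2 = 0.7715 eV

0.7715


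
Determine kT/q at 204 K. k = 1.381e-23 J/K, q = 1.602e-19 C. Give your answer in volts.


Step 1: kT = 1.381e-23 * 204 = 2.81724e-21 J
Step 2: Vt = kT/q = 2.81724e-21 / 1.602e-19
Step 3: Vt = 0.01759 V

0.01759


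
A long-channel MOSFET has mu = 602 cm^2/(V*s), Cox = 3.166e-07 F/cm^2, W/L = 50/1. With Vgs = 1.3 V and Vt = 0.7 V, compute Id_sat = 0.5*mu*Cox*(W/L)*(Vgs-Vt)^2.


Step 1: Overdrive voltage Vov = Vgs - Vt = 1.3 - 0.7 = 0.6 V
Step 2: W/L = 50/1 = 50
Step 3: Id = 0.5 * 602 * 3.166e-07 * 50 * 0.6^2
Step 4: Id = 1.72e-03 A

1.72e-03


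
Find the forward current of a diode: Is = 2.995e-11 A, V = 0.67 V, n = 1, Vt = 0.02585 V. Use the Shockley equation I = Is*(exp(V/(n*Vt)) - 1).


Step 1: V/(n*Vt) = 0.67/(1*0.02585) = 25.9188
Step 2: exp(25.9188) = 1.8046e+11
Step 3: I = 2.995e-11 * (1.8046e+11 - 1) = 5.40e+00 A

5.40e+00


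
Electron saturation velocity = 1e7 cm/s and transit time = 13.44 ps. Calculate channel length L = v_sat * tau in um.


Step 1: tau in seconds = 13.44 ps * 1e-12 = 1.3440e-11 s
Step 2: L = v_sat * tau = 1e7 * 1.3440e-11 = 1.3440e-04 cm
Step 3: L in um = 1.3440e-04 * 1e4 = 1.344 um

1.344


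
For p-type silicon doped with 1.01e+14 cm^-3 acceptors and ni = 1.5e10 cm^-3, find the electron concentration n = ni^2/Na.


Step 1: Majority hole concentration p ≈ Na = 1.01e+14 cm^-3
Step 2: n = ni^2 / Na = (1.5e10)^2 / 1.01e+14
Step 3: n = 2.23e+06 cm^-3

2.23e+06


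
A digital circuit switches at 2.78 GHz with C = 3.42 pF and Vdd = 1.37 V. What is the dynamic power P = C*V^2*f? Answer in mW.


Step 1: V^2 = 1.37^2 = 1.8769 V^2
Step 2: P = C*V^2*f = 3.42e-12 F * 1.8769 * 2.78e9 Hz
Step 3: P = 1.784481444e-02 W
Step 4: P = 17.845 mW

17.845


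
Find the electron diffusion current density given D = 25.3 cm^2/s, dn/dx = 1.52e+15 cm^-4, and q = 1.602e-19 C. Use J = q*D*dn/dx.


Step 1: J = q * D * (dn/dx)
Step 2: J = 1.602e-19 * 25.3 * 1.52e+15
Step 3: J = 6.16e-03 A/cm^2

6.16e-03


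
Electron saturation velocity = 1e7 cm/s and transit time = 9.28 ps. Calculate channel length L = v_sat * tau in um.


Step 1: tau in seconds = 9.28 ps * 1e-12 = 9.2800e-12 s
Step 2: L = v_sat * tau = 1e7 * 9.2800e-12 = 9.2800e-05 cm
Step 3: L in um = 9.2800e-05 * 1e4 = 0.928 um

0.928


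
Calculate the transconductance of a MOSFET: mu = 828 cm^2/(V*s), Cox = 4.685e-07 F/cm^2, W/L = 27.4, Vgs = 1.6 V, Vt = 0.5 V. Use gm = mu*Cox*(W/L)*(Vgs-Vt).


Step 1: Vov = Vgs - Vt = 1.6 - 0.5 = 1.1 V
Step 2: gm = mu * Cox * (W/L) * Vov
Step 3: gm = 828 * 4.685e-07 * 27.4 * 1.1 = 1.17e-02 S

1.17e-02


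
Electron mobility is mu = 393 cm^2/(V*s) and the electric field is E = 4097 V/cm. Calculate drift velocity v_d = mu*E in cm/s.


Step 1: v_d = mu * E
Step 2: v_d = 393 * 4097 = 1610121
Step 3: v_d = 1.61e+06 cm/s

1.61e+06


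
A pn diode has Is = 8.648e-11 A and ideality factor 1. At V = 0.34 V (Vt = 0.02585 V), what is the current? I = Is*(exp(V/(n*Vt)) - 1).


Step 1: V/(n*Vt) = 0.34/(1*0.02585) = 13.1528
Step 2: exp(13.1528) = 5.1545e+05
Step 3: I = 8.648e-11 * (5.1545e+05 - 1) = 4.46e-05 A

4.46e-05


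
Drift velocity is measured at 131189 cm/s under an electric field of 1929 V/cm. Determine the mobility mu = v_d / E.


Step 1: mu = v_d / E
Step 2: mu = 131189 / 1929
Step 3: mu = 68.01 cm^2/(V*s)

68.01


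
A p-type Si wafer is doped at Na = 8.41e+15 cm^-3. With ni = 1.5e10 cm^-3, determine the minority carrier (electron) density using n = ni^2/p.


Step 1: Majority hole concentration p ≈ Na = 8.41e+15 cm^-3
Step 2: n = ni^2 / Na = (1.5e10)^2 / 8.41e+15
Step 3: n = 2.68e+04 cm^-3

2.68e+04


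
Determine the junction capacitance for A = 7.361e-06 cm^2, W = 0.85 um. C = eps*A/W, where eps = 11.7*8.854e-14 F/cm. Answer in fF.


Step 1: eps_Si = 11.7 * 8.854e-14 = 1.035918e-12 F/cm
Step 2: W in cm = 0.85 * 1e-4 = 8.50e-05 cm
Step 3: C = 1.035918e-12 * 7.361e-06 / 8.50e-05 = 8.971050e-14 F
Step 4: C = 89.71 fF

89.71


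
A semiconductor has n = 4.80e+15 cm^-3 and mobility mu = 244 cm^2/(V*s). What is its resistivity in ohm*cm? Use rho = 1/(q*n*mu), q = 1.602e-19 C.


Step 1: sigma = q * n * mu = 1.602e-19 * 4.80e+15 * 244 = 1.87626e-01 S/cm
Step 2: rho = 1 / sigma = 1 / 1.87626e-01 = 5.33 ohm*cm

5.33


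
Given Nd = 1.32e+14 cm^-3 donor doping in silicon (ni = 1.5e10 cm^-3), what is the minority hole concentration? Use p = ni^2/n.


Step 1: Since Nd >> ni, n ≈ Nd = 1.32e+14 cm^-3
Step 2: p = ni^2 / n = (1.5e10)^2 / 1.32e+14
Step 3: p = 2.25e20 / 1.32e+14 = 1.70e+06 cm^-3

1.70e+06


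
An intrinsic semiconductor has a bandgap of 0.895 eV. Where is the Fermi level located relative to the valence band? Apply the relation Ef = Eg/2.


Step 1: For an intrinsic semiconductor, the Fermi level sits at midgap.
Step 2: Ef = Eg / 2 = 0.895 / 2 = 0.4475 eV

0.4475


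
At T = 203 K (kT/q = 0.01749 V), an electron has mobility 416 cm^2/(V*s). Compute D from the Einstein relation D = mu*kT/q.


Step 1: D = mu * (kT/q)
Step 2: D = 416 * 0.01749
Step 3: D = 7.28 cm^2/s

7.28


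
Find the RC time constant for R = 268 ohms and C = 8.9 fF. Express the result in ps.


Step 1: tau = R * C
Step 2: tau = 268 * 8.9 fF = 268 * 8.9e-15 F
Step 3: tau = 2.3852e-12 s = 2.3852 ps

2.3852


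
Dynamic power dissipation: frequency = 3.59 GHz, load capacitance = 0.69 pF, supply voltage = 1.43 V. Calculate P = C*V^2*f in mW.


Step 1: V^2 = 1.43^2 = 2.0449 V^2
Step 2: P = C*V^2*f = 0.69e-12 F * 2.0449 * 3.59e9 Hz
Step 3: P = 5.06542179e-03 W
Step 4: P = 5.065 mW

5.065


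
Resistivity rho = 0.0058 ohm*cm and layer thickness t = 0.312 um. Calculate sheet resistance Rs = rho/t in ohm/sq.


Step 1: Convert thickness to cm: t = 0.312 um = 3.1200e-05 cm
Step 2: Rs = rho / t = 0.0058 / 3.1200e-05
Step 3: Rs = 185.9 ohm/sq

185.9


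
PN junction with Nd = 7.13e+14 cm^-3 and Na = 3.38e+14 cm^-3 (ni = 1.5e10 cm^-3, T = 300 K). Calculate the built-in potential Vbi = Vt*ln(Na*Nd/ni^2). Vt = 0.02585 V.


Step 1: Compute Na*Nd/ni^2 = 3.38e+14 * 7.13e+14 / (1.5e10)^2 = 1.0711e+09
Step 2: ln(1.0711e+09) = 20.7920
Step 3: Vbi = 0.02585 * 20.7920 = 0.537 V

0.537


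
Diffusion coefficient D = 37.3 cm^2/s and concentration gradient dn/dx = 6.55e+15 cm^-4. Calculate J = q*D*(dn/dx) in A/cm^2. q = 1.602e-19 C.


Step 1: J = q * D * (dn/dx)
Step 2: J = 1.602e-19 * 37.3 * 6.55e+15
Step 3: J = 3.91e-02 A/cm^2

3.91e-02


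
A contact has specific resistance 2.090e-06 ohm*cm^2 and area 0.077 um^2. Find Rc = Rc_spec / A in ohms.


Step 1: Convert area to cm^2: 0.077 um^2 = 7.7000e-10 cm^2
Step 2: Rc = Rc_spec / A = 2.090e-06 / 7.7000e-10
Step 3: Rc = 2.71e+03 ohms

2.71e+03


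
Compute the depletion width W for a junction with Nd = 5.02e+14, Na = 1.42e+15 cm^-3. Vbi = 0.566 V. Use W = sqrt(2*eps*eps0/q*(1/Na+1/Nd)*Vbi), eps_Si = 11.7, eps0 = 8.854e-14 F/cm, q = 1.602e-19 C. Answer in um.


Step 1: 1/Na + 1/Nd = 1/1.42e+15 + 1/5.02e+14 = 2.69626e-15
Step 2: 2*eps*eps0/q = 2*11.7*8.854e-14/1.602e-19 = 1.293281e+07
Step 3: W^2 = 1.293281e+07 * 2.69626e-15 * 0.566 = 1.97365e-08
Step 4: W = sqrt(1.97365e-08) = 1.405e-04 cm = 1.405 um

1.405


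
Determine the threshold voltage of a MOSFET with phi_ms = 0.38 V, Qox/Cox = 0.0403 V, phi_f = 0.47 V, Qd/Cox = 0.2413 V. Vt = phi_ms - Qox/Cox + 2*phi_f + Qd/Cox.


Step 1: Vt = phi_ms - Qox/Cox + 2*phi_f + Qd/Cox
Step 2: Vt = 0.38 - 0.0403 + 2*0.47 + 0.2413
Step 3: Vt = 0.38 - 0.0403 + 0.94 + 0.2413
Step 4: Vt = 1.521 V

1.521


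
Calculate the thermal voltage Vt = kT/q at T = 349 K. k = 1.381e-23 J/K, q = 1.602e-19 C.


Step 1: kT = 1.381e-23 * 349 = 4.81969e-21 J
Step 2: Vt = kT/q = 4.81969e-21 / 1.602e-19
Step 3: Vt = 0.03009 V

0.03009


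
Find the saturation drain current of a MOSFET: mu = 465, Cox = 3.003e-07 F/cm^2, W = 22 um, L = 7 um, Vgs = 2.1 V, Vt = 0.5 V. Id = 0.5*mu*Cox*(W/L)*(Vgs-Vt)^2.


Step 1: Overdrive voltage Vov = Vgs - Vt = 2.1 - 0.5 = 1.6 V
Step 2: W/L = 22/7 = 3.14286
Step 3: Id = 0.5 * 465 * 3.003e-07 * 3.14286 * 1.6^2
Step 4: Id = 5.62e-04 A

5.62e-04


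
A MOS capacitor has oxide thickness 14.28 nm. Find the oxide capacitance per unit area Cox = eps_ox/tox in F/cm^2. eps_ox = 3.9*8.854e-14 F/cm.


Step 1: eps_ox = 3.9 * 8.854e-14 = 3.45306e-13 F/cm
Step 2: tox in cm = 14.28 nm * 1e-7 = 1.4280e-06 cm
Step 3: Cox = 3.45306e-13 / 1.4280e-06 = 2.42e-07 F/cm^2

2.42e-07


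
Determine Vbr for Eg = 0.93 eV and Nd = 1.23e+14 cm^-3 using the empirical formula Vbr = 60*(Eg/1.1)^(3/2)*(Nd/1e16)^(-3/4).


Step 1: Eg/1.1 = 0.93/1.1 = 0.845455
Step 2: (Eg/1.1)^1.5 = 0.845455^1.5 = 0.777384
Step 3: (Nd/1e16)^(-0.75) = (0.0123)^(-0.75) = 27.075168
Step 4: Vbr = 60 * 0.777384 * 27.075168 = 1262.9 V

1262.9


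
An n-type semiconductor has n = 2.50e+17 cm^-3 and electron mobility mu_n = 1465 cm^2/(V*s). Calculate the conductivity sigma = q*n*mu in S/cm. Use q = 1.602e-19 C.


Step 1: sigma = q * n * mu
Step 2: sigma = 1.602e-19 * 2.50e+17 * 1465
Step 3: sigma = 5.867e+01 S/cm

5.867e+01


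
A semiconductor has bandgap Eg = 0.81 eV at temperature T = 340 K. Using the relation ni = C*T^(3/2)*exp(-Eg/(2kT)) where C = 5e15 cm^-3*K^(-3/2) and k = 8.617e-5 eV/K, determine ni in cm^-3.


Step 1: Compute kT = 8.617e-5 * 340 = 0.0292978 eV
Step 2: Exponent = -Eg/(2kT) = -0.81/(2*0.0292978) = -13.82356
Step 3: T^(3/2) = 340^1.5 = 6269.29
Step 4: ni = 5e15 * 6269.29 * exp(-13.82356) = 3.11e+13 cm^-3

3.11e+13


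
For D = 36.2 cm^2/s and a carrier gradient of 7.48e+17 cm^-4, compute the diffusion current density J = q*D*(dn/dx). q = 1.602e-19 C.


Step 1: J = q * D * (dn/dx)
Step 2: J = 1.602e-19 * 36.2 * 7.48e+17
Step 3: J = 4.34e+00 A/cm^2

4.34e+00


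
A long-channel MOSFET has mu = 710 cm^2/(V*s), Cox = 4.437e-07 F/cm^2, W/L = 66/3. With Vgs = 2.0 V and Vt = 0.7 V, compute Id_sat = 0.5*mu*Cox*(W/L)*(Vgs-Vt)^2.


Step 1: Overdrive voltage Vov = Vgs - Vt = 2.0 - 0.7 = 1.3 V
Step 2: W/L = 66/3 = 22
Step 3: Id = 0.5 * 710 * 4.437e-07 * 22 * 1.3^2
Step 4: Id = 5.86e-03 A

5.86e-03


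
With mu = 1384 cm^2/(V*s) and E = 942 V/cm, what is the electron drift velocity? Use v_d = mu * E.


Step 1: v_d = mu * E
Step 2: v_d = 1384 * 942 = 1303728
Step 3: v_d = 1.30e+06 cm/s

1.30e+06


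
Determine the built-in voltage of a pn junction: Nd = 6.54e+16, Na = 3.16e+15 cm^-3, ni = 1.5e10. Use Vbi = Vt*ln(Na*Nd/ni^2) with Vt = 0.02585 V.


Step 1: Compute Na*Nd/ni^2 = 3.16e+15 * 6.54e+16 / (1.5e10)^2 = 9.1851e+11
Step 2: ln(9.1851e+11) = 27.5460
Step 3: Vbi = 0.02585 * 27.5460 = 0.712 V

0.712


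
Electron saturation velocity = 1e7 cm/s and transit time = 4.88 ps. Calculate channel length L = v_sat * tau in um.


Step 1: tau in seconds = 4.88 ps * 1e-12 = 4.8800e-12 s
Step 2: L = v_sat * tau = 1e7 * 4.8800e-12 = 4.8800e-05 cm
Step 3: L in um = 4.8800e-05 * 1e4 = 0.488 um

0.488


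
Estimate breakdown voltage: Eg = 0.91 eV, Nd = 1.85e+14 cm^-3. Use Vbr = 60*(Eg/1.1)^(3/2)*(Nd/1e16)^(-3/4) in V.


Step 1: Eg/1.1 = 0.91/1.1 = 0.827273
Step 2: (Eg/1.1)^1.5 = 0.827273^1.5 = 0.752442
Step 3: (Nd/1e16)^(-0.75) = (0.0185)^(-0.75) = 19.935228
Step 4: Vbr = 60 * 0.752442 * 19.935228 = 900.0 V

900.0


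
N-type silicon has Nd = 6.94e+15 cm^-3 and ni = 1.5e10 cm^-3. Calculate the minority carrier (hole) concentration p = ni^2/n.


Step 1: Since Nd >> ni, n ≈ Nd = 6.94e+15 cm^-3
Step 2: p = ni^2 / n = (1.5e10)^2 / 6.94e+15
Step 3: p = 2.25e20 / 6.94e+15 = 3.24e+04 cm^-3

3.24e+04


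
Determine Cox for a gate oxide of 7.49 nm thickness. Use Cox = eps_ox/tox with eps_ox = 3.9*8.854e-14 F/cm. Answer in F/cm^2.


Step 1: eps_ox = 3.9 * 8.854e-14 = 3.45306e-13 F/cm
Step 2: tox in cm = 7.49 nm * 1e-7 = 7.4900e-07 cm
Step 3: Cox = 3.45306e-13 / 7.4900e-07 = 4.61e-07 F/cm^2

4.61e-07


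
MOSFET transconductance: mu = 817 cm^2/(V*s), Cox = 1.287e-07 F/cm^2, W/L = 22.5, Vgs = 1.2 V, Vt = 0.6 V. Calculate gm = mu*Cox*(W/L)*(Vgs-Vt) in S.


Step 1: Vov = Vgs - Vt = 1.2 - 0.6 = 0.6 V
Step 2: gm = mu * Cox * (W/L) * Vov
Step 3: gm = 817 * 1.287e-07 * 22.5 * 0.6 = 1.42e-03 S

1.42e-03


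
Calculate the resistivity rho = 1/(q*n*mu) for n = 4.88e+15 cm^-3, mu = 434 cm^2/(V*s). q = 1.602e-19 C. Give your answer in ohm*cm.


Step 1: sigma = q * n * mu = 1.602e-19 * 4.88e+15 * 434 = 3.39291e-01 S/cm
Step 2: rho = 1 / sigma = 1 / 3.39291e-01 = 2.947 ohm*cm

2.947


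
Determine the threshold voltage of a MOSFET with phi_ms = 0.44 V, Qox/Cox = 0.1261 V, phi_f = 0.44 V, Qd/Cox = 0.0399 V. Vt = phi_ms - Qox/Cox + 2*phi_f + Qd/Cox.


Step 1: Vt = phi_ms - Qox/Cox + 2*phi_f + Qd/Cox
Step 2: Vt = 0.44 - 0.1261 + 2*0.44 + 0.0399
Step 3: Vt = 0.44 - 0.1261 + 0.88 + 0.0399
Step 4: Vt = 1.2338 V

1.2338


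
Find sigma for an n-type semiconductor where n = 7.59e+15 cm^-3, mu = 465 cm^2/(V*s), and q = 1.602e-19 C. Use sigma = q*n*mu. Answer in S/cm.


Step 1: sigma = q * n * mu
Step 2: sigma = 1.602e-19 * 7.59e+15 * 465
Step 3: sigma = 5.654e-01 S/cm

5.654e-01


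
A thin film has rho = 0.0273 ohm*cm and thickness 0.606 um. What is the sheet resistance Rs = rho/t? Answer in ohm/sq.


Step 1: Convert thickness to cm: t = 0.606 um = 6.0600e-05 cm
Step 2: Rs = rho / t = 0.0273 / 6.0600e-05
Step 3: Rs = 450.5 ohm/sq

450.5


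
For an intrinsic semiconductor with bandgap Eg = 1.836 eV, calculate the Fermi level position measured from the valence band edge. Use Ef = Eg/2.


Step 1: For an intrinsic semiconductor, the Fermi level sits at midgap.
Step 2: Ef = Eg / 2 = 1.836 / 2 = 0.918 eV

0.918


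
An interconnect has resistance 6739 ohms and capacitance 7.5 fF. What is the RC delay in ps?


Step 1: tau = R * C
Step 2: tau = 6739 * 7.5 fF = 6739 * 7.5e-15 F
Step 3: tau = 5.05425e-11 s = 50.5425 ps

50.5425


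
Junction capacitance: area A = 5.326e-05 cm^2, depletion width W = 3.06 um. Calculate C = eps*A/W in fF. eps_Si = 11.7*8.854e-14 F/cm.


Step 1: eps_Si = 11.7 * 8.854e-14 = 1.035918e-12 F/cm
Step 2: W in cm = 3.06 * 1e-4 = 3.06e-04 cm
Step 3: C = 1.035918e-12 * 5.326e-05 / 3.06e-04 = 1.803039e-13 F
Step 4: C = 180.3 fF

180.3


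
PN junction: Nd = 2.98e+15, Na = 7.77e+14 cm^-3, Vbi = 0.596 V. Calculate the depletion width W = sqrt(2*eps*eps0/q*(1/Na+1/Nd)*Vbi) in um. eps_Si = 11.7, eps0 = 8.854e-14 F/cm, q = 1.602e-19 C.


Step 1: 1/Na + 1/Nd = 1/7.77e+14 + 1/2.98e+15 = 1.62257e-15
Step 2: 2*eps*eps0/q = 2*11.7*8.854e-14/1.602e-19 = 1.293281e+07
Step 3: W^2 = 1.293281e+07 * 1.62257e-15 * 0.596 = 1.25067e-08
Step 4: W = sqrt(1.25067e-08) = 1.118e-04 cm = 1.118 um

1.118


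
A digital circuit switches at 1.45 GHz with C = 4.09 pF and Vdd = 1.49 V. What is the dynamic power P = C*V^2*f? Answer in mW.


Step 1: V^2 = 1.49^2 = 2.2201 V^2
Step 2: P = C*V^2*f = 4.09e-12 F * 2.2201 * 1.45e9 Hz
Step 3: P = 1.316630305e-02 W
Step 4: P = 13.166 mW

13.166


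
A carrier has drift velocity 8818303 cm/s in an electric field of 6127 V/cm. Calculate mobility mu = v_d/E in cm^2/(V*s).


Step 1: mu = v_d / E
Step 2: mu = 8818303 / 6127
Step 3: mu = 1439.25 cm^2/(V*s)

1439.25


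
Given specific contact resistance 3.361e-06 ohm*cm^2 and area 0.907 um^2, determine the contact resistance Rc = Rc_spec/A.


Step 1: Convert area to cm^2: 0.907 um^2 = 9.0700e-09 cm^2
Step 2: Rc = Rc_spec / A = 3.361e-06 / 9.0700e-09
Step 3: Rc = 3.71e+02 ohms

3.71e+02


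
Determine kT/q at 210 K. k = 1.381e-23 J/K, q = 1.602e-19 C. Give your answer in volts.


Step 1: kT = 1.381e-23 * 210 = 2.9001e-21 J
Step 2: Vt = kT/q = 2.9001e-21 / 1.602e-19
Step 3: Vt = 0.0181 V

0.0181


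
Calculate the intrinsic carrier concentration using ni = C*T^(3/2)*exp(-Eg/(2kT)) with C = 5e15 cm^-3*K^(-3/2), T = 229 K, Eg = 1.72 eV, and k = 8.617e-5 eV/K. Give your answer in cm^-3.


Step 1: Compute kT = 8.617e-5 * 229 = 0.01973293 eV
Step 2: Exponent = -Eg/(2kT) = -1.72/(2*0.01973293) = -43.58197
Step 3: T^(3/2) = 229^1.5 = 3465.40
Step 4: ni = 5e15 * 3465.40 * exp(-43.58197) = 2.05e+00 cm^-3

2.05e+00


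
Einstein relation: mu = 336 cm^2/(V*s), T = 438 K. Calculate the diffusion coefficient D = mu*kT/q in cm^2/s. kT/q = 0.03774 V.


Step 1: D = mu * (kT/q)
Step 2: D = 336 * 0.03774
Step 3: D = 12.68 cm^2/s

12.68


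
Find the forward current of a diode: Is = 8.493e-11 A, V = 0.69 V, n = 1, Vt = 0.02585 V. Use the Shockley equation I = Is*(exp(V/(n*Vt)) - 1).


Step 1: V/(n*Vt) = 0.69/(1*0.02585) = 26.6925
Step 2: exp(26.6925) = 3.9121e+11
Step 3: I = 8.493e-11 * (3.9121e+11 - 1) = 3.32e+01 A

3.32e+01


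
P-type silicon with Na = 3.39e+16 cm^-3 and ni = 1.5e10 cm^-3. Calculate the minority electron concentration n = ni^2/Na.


Step 1: Majority hole concentration p ≈ Na = 3.39e+16 cm^-3
Step 2: n = ni^2 / Na = (1.5e10)^2 / 3.39e+16
Step 3: n = 6.64e+03 cm^-3

6.64e+03


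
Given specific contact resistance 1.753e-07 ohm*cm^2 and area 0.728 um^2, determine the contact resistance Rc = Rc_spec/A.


Step 1: Convert area to cm^2: 0.728 um^2 = 7.2800e-09 cm^2
Step 2: Rc = Rc_spec / A = 1.753e-07 / 7.2800e-09
Step 3: Rc = 2.41e+01 ohms

2.41e+01


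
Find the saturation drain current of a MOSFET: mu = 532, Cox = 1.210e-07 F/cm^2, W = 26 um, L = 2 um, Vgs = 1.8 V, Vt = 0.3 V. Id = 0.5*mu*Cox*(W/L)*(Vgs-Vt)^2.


Step 1: Overdrive voltage Vov = Vgs - Vt = 1.8 - 0.3 = 1.5 V
Step 2: W/L = 26/2 = 13
Step 3: Id = 0.5 * 532 * 1.210e-07 * 13 * 1.5^2
Step 4: Id = 9.41e-04 A

9.41e-04


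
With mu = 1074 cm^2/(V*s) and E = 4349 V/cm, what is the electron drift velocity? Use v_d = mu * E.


Step 1: v_d = mu * E
Step 2: v_d = 1074 * 4349 = 4670826
Step 3: v_d = 4.67e+06 cm/s

4.67e+06


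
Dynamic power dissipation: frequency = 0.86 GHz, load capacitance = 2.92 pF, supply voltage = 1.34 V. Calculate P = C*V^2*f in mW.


Step 1: V^2 = 1.34^2 = 1.7956 V^2
Step 2: P = C*V^2*f = 2.92e-12 F * 1.7956 * 0.86e9 Hz
Step 3: P = 4.50911072e-03 W
Step 4: P = 4.509 mW

4.509


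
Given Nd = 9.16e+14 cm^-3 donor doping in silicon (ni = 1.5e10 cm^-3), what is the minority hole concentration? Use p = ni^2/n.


Step 1: Since Nd >> ni, n ≈ Nd = 9.16e+14 cm^-3
Step 2: p = ni^2 / n = (1.5e10)^2 / 9.16e+14
Step 3: p = 2.25e20 / 9.16e+14 = 2.46e+05 cm^-3

2.46e+05


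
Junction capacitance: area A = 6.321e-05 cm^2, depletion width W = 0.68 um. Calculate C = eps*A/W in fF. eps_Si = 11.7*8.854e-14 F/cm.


Step 1: eps_Si = 11.7 * 8.854e-14 = 1.035918e-12 F/cm
Step 2: W in cm = 0.68 * 1e-4 = 6.80e-05 cm
Step 3: C = 1.035918e-12 * 6.321e-05 / 6.80e-05 = 9.629467e-13 F
Step 4: C = 962.95 fF

962.95


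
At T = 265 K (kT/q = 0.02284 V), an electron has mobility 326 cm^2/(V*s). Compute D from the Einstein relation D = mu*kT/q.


Step 1: D = mu * (kT/q)
Step 2: D = 326 * 0.02284
Step 3: D = 7.45 cm^2/s

7.45


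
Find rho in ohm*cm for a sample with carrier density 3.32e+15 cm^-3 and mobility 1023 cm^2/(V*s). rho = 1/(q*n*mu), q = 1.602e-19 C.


Step 1: sigma = q * n * mu = 1.602e-19 * 3.32e+15 * 1023 = 5.44097e-01 S/cm
Step 2: rho = 1 / sigma = 1 / 5.44097e-01 = 1.838 ohm*cm

1.838


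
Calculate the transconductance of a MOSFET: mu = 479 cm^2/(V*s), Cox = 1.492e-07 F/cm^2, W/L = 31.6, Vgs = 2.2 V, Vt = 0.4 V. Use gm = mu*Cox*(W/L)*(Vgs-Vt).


Step 1: Vov = Vgs - Vt = 2.2 - 0.4 = 1.8 V
Step 2: gm = mu * Cox * (W/L) * Vov
Step 3: gm = 479 * 1.492e-07 * 31.6 * 1.8 = 4.07e-03 S

4.07e-03


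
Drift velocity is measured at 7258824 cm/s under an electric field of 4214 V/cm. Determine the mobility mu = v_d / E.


Step 1: mu = v_d / E
Step 2: mu = 7258824 / 4214
Step 3: mu = 1722.55 cm^2/(V*s)

1722.55


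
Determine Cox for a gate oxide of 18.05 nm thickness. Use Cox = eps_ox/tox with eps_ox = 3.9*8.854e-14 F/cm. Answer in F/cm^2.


Step 1: eps_ox = 3.9 * 8.854e-14 = 3.45306e-13 F/cm
Step 2: tox in cm = 18.05 nm * 1e-7 = 1.8050e-06 cm
Step 3: Cox = 3.45306e-13 / 1.8050e-06 = 1.91e-07 F/cm^2

1.91e-07


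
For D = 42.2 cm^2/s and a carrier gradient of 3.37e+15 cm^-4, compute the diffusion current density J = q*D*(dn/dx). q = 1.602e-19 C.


Step 1: J = q * D * (dn/dx)
Step 2: J = 1.602e-19 * 42.2 * 3.37e+15
Step 3: J = 2.28e-02 A/cm^2

2.28e-02


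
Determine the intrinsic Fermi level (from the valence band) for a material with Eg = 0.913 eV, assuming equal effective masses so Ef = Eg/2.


Step 1: For an intrinsic semiconductor, the Fermi level sits at midgap.
Step 2: Ef = Eg / 2 = 0.913 / 2 = 0.4565 eV

0.4565


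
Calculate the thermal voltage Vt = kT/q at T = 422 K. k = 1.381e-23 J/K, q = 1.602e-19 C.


Step 1: kT = 1.381e-23 * 422 = 5.82782e-21 J
Step 2: Vt = kT/q = 5.82782e-21 / 1.602e-19
Step 3: Vt = 0.03638 V

0.03638


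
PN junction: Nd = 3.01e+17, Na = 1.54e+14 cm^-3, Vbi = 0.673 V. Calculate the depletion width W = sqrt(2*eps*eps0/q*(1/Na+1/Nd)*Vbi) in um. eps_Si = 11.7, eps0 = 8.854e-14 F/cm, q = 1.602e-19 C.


Step 1: 1/Na + 1/Nd = 1/1.54e+14 + 1/3.01e+17 = 6.49683e-15
Step 2: 2*eps*eps0/q = 2*11.7*8.854e-14/1.602e-19 = 1.293281e+07
Step 3: W^2 = 1.293281e+07 * 6.49683e-15 * 0.673 = 5.65470e-08
Step 4: W = sqrt(5.65470e-08) = 2.378e-04 cm = 2.378 um

2.378


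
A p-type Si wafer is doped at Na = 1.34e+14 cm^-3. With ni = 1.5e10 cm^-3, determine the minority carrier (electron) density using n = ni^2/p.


Step 1: Majority hole concentration p ≈ Na = 1.34e+14 cm^-3
Step 2: n = ni^2 / Na = (1.5e10)^2 / 1.34e+14
Step 3: n = 1.68e+06 cm^-3

1.68e+06


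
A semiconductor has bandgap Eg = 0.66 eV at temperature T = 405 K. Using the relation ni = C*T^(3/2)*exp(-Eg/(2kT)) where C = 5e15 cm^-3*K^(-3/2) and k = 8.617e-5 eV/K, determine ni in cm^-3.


Step 1: Compute kT = 8.617e-5 * 405 = 0.03489885 eV
Step 2: Exponent = -Eg/(2kT) = -0.66/(2*0.03489885) = -9.45590
Step 3: T^(3/2) = 405^1.5 = 8150.47
Step 4: ni = 5e15 * 8150.47 * exp(-9.45590) = 3.19e+15 cm^-3

3.19e+15


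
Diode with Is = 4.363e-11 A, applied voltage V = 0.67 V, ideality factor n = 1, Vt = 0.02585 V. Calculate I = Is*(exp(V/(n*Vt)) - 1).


Step 1: V/(n*Vt) = 0.67/(1*0.02585) = 25.9188
Step 2: exp(25.9188) = 1.8046e+11
Step 3: I = 4.363e-11 * (1.8046e+11 - 1) = 7.87e+00 A

7.87e+00


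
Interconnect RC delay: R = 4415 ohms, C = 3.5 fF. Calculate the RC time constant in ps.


Step 1: tau = R * C
Step 2: tau = 4415 * 3.5 fF = 4415 * 3.5e-15 F
Step 3: tau = 1.54525e-11 s = 15.4525 ps

15.4525


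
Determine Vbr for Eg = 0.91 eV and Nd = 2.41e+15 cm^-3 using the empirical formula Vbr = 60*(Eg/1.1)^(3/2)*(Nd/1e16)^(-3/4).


Step 1: Eg/1.1 = 0.91/1.1 = 0.827273
Step 2: (Eg/1.1)^1.5 = 0.827273^1.5 = 0.752442
Step 3: (Nd/1e16)^(-0.75) = (0.241)^(-0.75) = 2.907282
Step 4: Vbr = 60 * 0.752442 * 2.907282 = 131.3 V

131.3


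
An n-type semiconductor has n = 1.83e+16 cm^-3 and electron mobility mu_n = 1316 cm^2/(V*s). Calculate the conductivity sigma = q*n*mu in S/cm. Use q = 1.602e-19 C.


Step 1: sigma = q * n * mu
Step 2: sigma = 1.602e-19 * 1.83e+16 * 1316
Step 3: sigma = 3.858e+00 S/cm

3.858e+00


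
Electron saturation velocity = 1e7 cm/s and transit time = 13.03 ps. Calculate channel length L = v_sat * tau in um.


Step 1: tau in seconds = 13.03 ps * 1e-12 = 1.3030e-11 s
Step 2: L = v_sat * tau = 1e7 * 1.3030e-11 = 1.3030e-04 cm
Step 3: L in um = 1.3030e-04 * 1e4 = 1.303 um

1.303


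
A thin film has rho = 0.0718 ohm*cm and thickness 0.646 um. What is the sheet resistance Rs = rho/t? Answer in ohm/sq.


Step 1: Convert thickness to cm: t = 0.646 um = 6.4600e-05 cm
Step 2: Rs = rho / t = 0.0718 / 6.4600e-05
Step 3: Rs = 1111.5 ohm/sq

1111.5


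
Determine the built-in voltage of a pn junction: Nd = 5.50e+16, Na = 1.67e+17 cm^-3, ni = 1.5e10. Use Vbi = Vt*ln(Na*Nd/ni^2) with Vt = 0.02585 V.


Step 1: Compute Na*Nd/ni^2 = 1.67e+17 * 5.50e+16 / (1.5e10)^2 = 4.0822e+13
Step 2: ln(4.0822e+13) = 31.3402
Step 3: Vbi = 0.02585 * 31.3402 = 0.81 V

0.81


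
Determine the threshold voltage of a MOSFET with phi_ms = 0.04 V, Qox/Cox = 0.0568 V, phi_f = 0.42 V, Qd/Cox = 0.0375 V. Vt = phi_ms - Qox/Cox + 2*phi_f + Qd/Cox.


Step 1: Vt = phi_ms - Qox/Cox + 2*phi_f + Qd/Cox
Step 2: Vt = 0.04 - 0.0568 + 2*0.42 + 0.0375
Step 3: Vt = 0.04 - 0.0568 + 0.84 + 0.0375
Step 4: Vt = 0.8607 V

0.8607


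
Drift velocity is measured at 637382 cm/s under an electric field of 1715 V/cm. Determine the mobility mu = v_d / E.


Step 1: mu = v_d / E
Step 2: mu = 637382 / 1715
Step 3: mu = 371.65 cm^2/(V*s)

371.65


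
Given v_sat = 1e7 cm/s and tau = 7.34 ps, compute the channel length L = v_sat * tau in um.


Step 1: tau in seconds = 7.34 ps * 1e-12 = 7.3400e-12 s
Step 2: L = v_sat * tau = 1e7 * 7.3400e-12 = 7.3400e-05 cm
Step 3: L in um = 7.3400e-05 * 1e4 = 0.734 um

0.734


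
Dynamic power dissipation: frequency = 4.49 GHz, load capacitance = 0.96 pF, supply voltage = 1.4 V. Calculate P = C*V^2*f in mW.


Step 1: V^2 = 1.4^2 = 1.96 V^2
Step 2: P = C*V^2*f = 0.96e-12 F * 1.96 * 4.49e9 Hz
Step 3: P = 8.448384e-03 W
Step 4: P = 8.448 mW

8.448


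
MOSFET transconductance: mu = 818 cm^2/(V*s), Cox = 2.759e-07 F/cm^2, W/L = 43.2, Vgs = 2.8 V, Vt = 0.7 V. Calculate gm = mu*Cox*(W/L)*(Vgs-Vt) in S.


Step 1: Vov = Vgs - Vt = 2.8 - 0.7 = 2.1 V
Step 2: gm = mu * Cox * (W/L) * Vov
Step 3: gm = 818 * 2.759e-07 * 43.2 * 2.1 = 2.05e-02 S

2.05e-02


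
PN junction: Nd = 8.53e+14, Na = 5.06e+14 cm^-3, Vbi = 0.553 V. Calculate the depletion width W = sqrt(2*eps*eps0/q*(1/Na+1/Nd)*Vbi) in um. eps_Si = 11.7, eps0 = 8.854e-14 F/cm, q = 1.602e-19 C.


Step 1: 1/Na + 1/Nd = 1/5.06e+14 + 1/8.53e+14 = 3.14862e-15
Step 2: 2*eps*eps0/q = 2*11.7*8.854e-14/1.602e-19 = 1.293281e+07
Step 3: W^2 = 1.293281e+07 * 3.14862e-15 * 0.553 = 2.25184e-08
Step 4: W = sqrt(2.25184e-08) = 1.501e-04 cm = 1.501 um

1.501


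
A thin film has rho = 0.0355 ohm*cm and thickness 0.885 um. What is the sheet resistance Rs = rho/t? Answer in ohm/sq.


Step 1: Convert thickness to cm: t = 0.885 um = 8.8500e-05 cm
Step 2: Rs = rho / t = 0.0355 / 8.8500e-05
Step 3: Rs = 401.1 ohm/sq

401.1


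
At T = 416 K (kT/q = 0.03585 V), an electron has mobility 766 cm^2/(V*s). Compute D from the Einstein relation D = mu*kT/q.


Step 1: D = mu * (kT/q)
Step 2: D = 766 * 0.03585
Step 3: D = 27.46 cm^2/s

27.46


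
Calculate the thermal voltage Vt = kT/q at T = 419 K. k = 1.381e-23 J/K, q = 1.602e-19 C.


Step 1: kT = 1.381e-23 * 419 = 5.78639e-21 J
Step 2: Vt = kT/q = 5.78639e-21 / 1.602e-19
Step 3: Vt = 0.03612 V

0.03612


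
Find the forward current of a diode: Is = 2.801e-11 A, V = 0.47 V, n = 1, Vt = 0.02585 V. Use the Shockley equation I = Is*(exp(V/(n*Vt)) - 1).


Step 1: V/(n*Vt) = 0.47/(1*0.02585) = 18.1818
Step 2: exp(18.1818) = 7.8751e+07
Step 3: I = 2.801e-11 * (7.8751e+07 - 1) = 2.21e-03 A

2.21e-03


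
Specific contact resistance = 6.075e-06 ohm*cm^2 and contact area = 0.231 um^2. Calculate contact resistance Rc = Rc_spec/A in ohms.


Step 1: Convert area to cm^2: 0.231 um^2 = 2.3100e-09 cm^2
Step 2: Rc = Rc_spec / A = 6.075e-06 / 2.3100e-09
Step 3: Rc = 2.63e+03 ohms

2.63e+03


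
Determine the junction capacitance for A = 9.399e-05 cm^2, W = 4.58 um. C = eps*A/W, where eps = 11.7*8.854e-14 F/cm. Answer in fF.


Step 1: eps_Si = 11.7 * 8.854e-14 = 1.035918e-12 F/cm
Step 2: W in cm = 4.58 * 1e-4 = 4.58e-04 cm
Step 3: C = 1.035918e-12 * 9.399e-05 / 4.58e-04 = 2.125894e-13 F
Step 4: C = 212.59 fF

212.59


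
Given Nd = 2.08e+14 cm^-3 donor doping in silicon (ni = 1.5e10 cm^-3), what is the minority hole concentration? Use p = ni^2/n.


Step 1: Since Nd >> ni, n ≈ Nd = 2.08e+14 cm^-3
Step 2: p = ni^2 / n = (1.5e10)^2 / 2.08e+14
Step 3: p = 2.25e20 / 2.08e+14 = 1.08e+06 cm^-3

1.08e+06


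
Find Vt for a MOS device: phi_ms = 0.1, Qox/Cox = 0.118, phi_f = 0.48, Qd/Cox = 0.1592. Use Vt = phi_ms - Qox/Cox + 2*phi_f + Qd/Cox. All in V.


Step 1: Vt = phi_ms - Qox/Cox + 2*phi_f + Qd/Cox
Step 2: Vt = 0.1 - 0.118 + 2*0.48 + 0.1592
Step 3: Vt = 0.1 - 0.118 + 0.96 + 0.1592
Step 4: Vt = 1.1012 V

1.1012


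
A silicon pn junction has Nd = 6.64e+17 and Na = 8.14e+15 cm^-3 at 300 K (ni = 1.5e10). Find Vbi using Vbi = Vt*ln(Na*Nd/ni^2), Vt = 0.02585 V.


Step 1: Compute Na*Nd/ni^2 = 8.14e+15 * 6.64e+17 / (1.5e10)^2 = 2.4022e+13
Step 2: ln(2.4022e+13) = 30.8100
Step 3: Vbi = 0.02585 * 30.8100 = 0.796 V

0.796


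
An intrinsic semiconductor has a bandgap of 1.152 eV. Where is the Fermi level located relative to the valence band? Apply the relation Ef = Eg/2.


Step 1: For an intrinsic semiconductor, the Fermi level sits at midgap.
Step 2: Ef = Eg / 2 = 1.152 / 2 = 0.576 eV

0.576


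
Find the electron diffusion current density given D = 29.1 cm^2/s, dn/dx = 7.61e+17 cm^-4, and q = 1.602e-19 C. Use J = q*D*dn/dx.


Step 1: J = q * D * (dn/dx)
Step 2: J = 1.602e-19 * 29.1 * 7.61e+17
Step 3: J = 3.55e+00 A/cm^2

3.55e+00


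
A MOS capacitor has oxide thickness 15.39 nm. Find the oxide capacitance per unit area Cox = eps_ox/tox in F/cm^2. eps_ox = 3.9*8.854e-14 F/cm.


Step 1: eps_ox = 3.9 * 8.854e-14 = 3.45306e-13 F/cm
Step 2: tox in cm = 15.39 nm * 1e-7 = 1.5390e-06 cm
Step 3: Cox = 3.45306e-13 / 1.5390e-06 = 2.24e-07 F/cm^2

2.24e-07


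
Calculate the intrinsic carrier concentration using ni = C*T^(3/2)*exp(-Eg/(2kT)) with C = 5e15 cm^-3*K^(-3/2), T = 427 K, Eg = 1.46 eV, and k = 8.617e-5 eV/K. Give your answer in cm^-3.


Step 1: Compute kT = 8.617e-5 * 427 = 0.03679459 eV
Step 2: Exponent = -Eg/(2kT) = -1.46/(2*0.03679459) = -19.83987
Step 3: T^(3/2) = 427^1.5 = 8823.52
Step 4: ni = 5e15 * 8823.52 * exp(-19.83987) = 1.07e+11 cm^-3

1.07e+11


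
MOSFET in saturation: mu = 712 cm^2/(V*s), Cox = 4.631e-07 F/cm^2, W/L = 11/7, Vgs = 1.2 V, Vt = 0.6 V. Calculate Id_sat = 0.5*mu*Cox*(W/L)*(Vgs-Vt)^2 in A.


Step 1: Overdrive voltage Vov = Vgs - Vt = 1.2 - 0.6 = 0.6 V
Step 2: W/L = 11/7 = 1.57143
Step 3: Id = 0.5 * 712 * 4.631e-07 * 1.57143 * 0.6^2
Step 4: Id = 9.33e-05 A

9.33e-05


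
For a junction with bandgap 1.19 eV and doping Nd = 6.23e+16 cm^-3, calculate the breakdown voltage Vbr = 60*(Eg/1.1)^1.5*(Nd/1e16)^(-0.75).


Step 1: Eg/1.1 = 1.19/1.1 = 1.081818
Step 2: (Eg/1.1)^1.5 = 1.081818^1.5 = 1.125204
Step 3: (Nd/1e16)^(-0.75) = (6.23)^(-0.75) = 0.253591
Step 4: Vbr = 60 * 1.125204 * 0.253591 = 17.1 V

17.1


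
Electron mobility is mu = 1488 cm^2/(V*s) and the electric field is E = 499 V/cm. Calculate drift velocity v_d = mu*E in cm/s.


Step 1: v_d = mu * E
Step 2: v_d = 1488 * 499 = 742512
Step 3: v_d = 7.43e+05 cm/s

7.43e+05


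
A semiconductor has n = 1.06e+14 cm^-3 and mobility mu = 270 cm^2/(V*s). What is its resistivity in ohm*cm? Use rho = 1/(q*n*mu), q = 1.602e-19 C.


Step 1: sigma = q * n * mu = 1.602e-19 * 1.06e+14 * 270 = 4.58492e-03 S/cm
Step 2: rho = 1 / sigma = 1 / 4.58492e-03 = 218.1 ohm*cm

218.1


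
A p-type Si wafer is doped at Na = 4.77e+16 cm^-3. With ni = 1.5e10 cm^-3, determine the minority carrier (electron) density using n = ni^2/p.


Step 1: Majority hole concentration p ≈ Na = 4.77e+16 cm^-3
Step 2: n = ni^2 / Na = (1.5e10)^2 / 4.77e+16
Step 3: n = 4.72e+03 cm^-3

4.72e+03


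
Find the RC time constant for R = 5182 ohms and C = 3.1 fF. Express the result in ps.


Step 1: tau = R * C
Step 2: tau = 5182 * 3.1 fF = 5182 * 3.1e-15 F
Step 3: tau = 1.60642e-11 s = 16.0642 ps

16.0642


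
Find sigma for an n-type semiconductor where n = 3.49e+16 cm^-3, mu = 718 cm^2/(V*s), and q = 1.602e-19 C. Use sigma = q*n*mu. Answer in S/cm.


Step 1: sigma = q * n * mu
Step 2: sigma = 1.602e-19 * 3.49e+16 * 718
Step 3: sigma = 4.014e+00 S/cm

4.014e+00


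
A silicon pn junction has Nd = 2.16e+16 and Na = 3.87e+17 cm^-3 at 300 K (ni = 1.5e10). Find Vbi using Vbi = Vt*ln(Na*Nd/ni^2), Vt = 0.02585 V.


Step 1: Compute Na*Nd/ni^2 = 3.87e+17 * 2.16e+16 / (1.5e10)^2 = 3.7152e+13
Step 2: ln(3.7152e+13) = 31.2460
Step 3: Vbi = 0.02585 * 31.2460 = 0.808 V

0.808


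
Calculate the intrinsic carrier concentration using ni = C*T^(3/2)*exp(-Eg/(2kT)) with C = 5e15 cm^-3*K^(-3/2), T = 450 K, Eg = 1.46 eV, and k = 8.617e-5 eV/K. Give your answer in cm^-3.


Step 1: Compute kT = 8.617e-5 * 450 = 0.0387765 eV
Step 2: Exponent = -Eg/(2kT) = -1.46/(2*0.0387765) = -18.82584
Step 3: T^(3/2) = 450^1.5 = 9545.94
Step 4: ni = 5e15 * 9545.94 * exp(-18.82584) = 3.18e+11 cm^-3

3.18e+11


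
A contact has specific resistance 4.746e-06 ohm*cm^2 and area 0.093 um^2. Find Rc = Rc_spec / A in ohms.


Step 1: Convert area to cm^2: 0.093 um^2 = 9.3000e-10 cm^2
Step 2: Rc = Rc_spec / A = 4.746e-06 / 9.3000e-10
Step 3: Rc = 5.10e+03 ohms

5.10e+03


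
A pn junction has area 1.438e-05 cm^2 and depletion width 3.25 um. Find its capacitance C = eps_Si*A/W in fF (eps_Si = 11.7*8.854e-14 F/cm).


Step 1: eps_Si = 11.7 * 8.854e-14 = 1.035918e-12 F/cm
Step 2: W in cm = 3.25 * 1e-4 = 3.25e-04 cm
Step 3: C = 1.035918e-12 * 1.438e-05 / 3.25e-04 = 4.583539e-14 F
Step 4: C = 45.84 fF

45.84


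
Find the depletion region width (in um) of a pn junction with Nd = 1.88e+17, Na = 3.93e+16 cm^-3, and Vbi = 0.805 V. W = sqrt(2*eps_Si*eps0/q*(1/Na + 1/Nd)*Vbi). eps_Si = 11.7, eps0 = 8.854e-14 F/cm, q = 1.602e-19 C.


Step 1: 1/Na + 1/Nd = 1/3.93e+16 + 1/1.88e+17 = 3.07644e-17
Step 2: 2*eps*eps0/q = 2*11.7*8.854e-14/1.602e-19 = 1.293281e+07
Step 3: W^2 = 1.293281e+07 * 3.07644e-17 * 0.805 = 3.20285e-10
Step 4: W = sqrt(3.20285e-10) = 1.790e-05 cm = 0.179 um

0.179


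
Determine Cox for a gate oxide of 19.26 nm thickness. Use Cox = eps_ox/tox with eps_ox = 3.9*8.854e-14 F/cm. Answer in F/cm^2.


Step 1: eps_ox = 3.9 * 8.854e-14 = 3.45306e-13 F/cm
Step 2: tox in cm = 19.26 nm * 1e-7 = 1.9260e-06 cm
Step 3: Cox = 3.45306e-13 / 1.9260e-06 = 1.79e-07 F/cm^2

1.79e-07


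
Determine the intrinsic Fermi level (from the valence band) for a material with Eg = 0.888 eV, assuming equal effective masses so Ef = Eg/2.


Step 1: For an intrinsic semiconductor, the Fermi level sits at midgap.
Step 2: Ef = Eg / 2 = 0.888 / 2 = 0.444 eV

0.444


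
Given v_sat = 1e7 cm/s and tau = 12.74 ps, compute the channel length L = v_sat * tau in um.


Step 1: tau in seconds = 12.74 ps * 1e-12 = 1.2740e-11 s
Step 2: L = v_sat * tau = 1e7 * 1.2740e-11 = 1.2740e-04 cm
Step 3: L in um = 1.2740e-04 * 1e4 = 1.274 um

1.274


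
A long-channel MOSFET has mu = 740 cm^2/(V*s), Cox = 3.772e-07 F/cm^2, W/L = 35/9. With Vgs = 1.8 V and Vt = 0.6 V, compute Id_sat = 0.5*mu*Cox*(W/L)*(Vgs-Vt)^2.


Step 1: Overdrive voltage Vov = Vgs - Vt = 1.8 - 0.6 = 1.2 V
Step 2: W/L = 35/9 = 3.88889
Step 3: Id = 0.5 * 740 * 3.772e-07 * 3.88889 * 1.2^2
Step 4: Id = 7.82e-04 A

7.82e-04


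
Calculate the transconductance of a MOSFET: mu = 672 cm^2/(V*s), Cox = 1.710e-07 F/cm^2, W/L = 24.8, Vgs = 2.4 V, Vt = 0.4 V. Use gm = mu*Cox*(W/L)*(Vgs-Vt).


Step 1: Vov = Vgs - Vt = 2.4 - 0.4 = 2.0 V
Step 2: gm = mu * Cox * (W/L) * Vov
Step 3: gm = 672 * 1.710e-07 * 24.8 * 2.0 = 5.70e-03 S

5.70e-03


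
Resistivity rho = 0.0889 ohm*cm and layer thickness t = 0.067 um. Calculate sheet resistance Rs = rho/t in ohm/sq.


Step 1: Convert thickness to cm: t = 0.067 um = 6.7000e-06 cm
Step 2: Rs = rho / t = 0.0889 / 6.7000e-06
Step 3: Rs = 13268.7 ohm/sq

13268.7


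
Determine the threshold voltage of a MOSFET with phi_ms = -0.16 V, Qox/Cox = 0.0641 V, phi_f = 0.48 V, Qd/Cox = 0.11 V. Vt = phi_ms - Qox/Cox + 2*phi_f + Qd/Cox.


Step 1: Vt = phi_ms - Qox/Cox + 2*phi_f + Qd/Cox
Step 2: Vt = -0.16 - 0.0641 + 2*0.48 + 0.11
Step 3: Vt = -0.16 - 0.0641 + 0.96 + 0.11
Step 4: Vt = 0.8459 V

0.8459


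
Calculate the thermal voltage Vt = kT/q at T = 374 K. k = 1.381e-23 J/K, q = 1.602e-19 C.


Step 1: kT = 1.381e-23 * 374 = 5.16494e-21 J
Step 2: Vt = kT/q = 5.16494e-21 / 1.602e-19
Step 3: Vt = 0.03224 V

0.03224


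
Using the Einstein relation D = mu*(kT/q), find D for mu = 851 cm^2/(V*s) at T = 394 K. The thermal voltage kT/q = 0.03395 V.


Step 1: D = mu * (kT/q)
Step 2: D = 851 * 0.03395
Step 3: D = 28.89 cm^2/s

28.89


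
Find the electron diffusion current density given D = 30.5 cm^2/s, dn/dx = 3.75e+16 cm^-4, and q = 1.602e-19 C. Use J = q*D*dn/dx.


Step 1: J = q * D * (dn/dx)
Step 2: J = 1.602e-19 * 30.5 * 3.75e+16
Step 3: J = 1.83e-01 A/cm^2

1.83e-01


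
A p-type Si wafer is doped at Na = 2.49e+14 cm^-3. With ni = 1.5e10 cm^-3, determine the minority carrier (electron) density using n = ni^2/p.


Step 1: Majority hole concentration p ≈ Na = 2.49e+14 cm^-3
Step 2: n = ni^2 / Na = (1.5e10)^2 / 2.49e+14
Step 3: n = 9.04e+05 cm^-3

9.04e+05


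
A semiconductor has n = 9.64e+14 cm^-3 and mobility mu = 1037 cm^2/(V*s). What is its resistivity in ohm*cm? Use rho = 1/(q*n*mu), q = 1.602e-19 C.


Step 1: sigma = q * n * mu = 1.602e-19 * 9.64e+14 * 1037 = 1.60147e-01 S/cm
Step 2: rho = 1 / sigma = 1 / 1.60147e-01 = 6.244 ohm*cm

6.244


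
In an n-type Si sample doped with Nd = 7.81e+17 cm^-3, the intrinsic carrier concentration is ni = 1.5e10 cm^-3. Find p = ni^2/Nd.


Step 1: Since Nd >> ni, n ≈ Nd = 7.81e+17 cm^-3
Step 2: p = ni^2 / n = (1.5e10)^2 / 7.81e+17
Step 3: p = 2.25e20 / 7.81e+17 = 2.88e+02 cm^-3

2.88e+02


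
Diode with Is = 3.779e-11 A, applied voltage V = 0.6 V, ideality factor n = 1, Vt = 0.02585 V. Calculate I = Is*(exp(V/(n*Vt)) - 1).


Step 1: V/(n*Vt) = 0.6/(1*0.02585) = 23.2108
Step 2: exp(23.2108) = 1.2032e+10
Step 3: I = 3.779e-11 * (1.2032e+10 - 1) = 4.55e-01 A

4.55e-01


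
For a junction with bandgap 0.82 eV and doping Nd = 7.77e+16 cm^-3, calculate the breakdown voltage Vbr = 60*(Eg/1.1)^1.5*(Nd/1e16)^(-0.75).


Step 1: Eg/1.1 = 0.82/1.1 = 0.745455
Step 2: (Eg/1.1)^1.5 = 0.745455^1.5 = 0.643624
Step 3: (Nd/1e16)^(-0.75) = (7.77)^(-0.75) = 0.214874
Step 4: Vbr = 60 * 0.643624 * 0.214874 = 8.3 V

8.3


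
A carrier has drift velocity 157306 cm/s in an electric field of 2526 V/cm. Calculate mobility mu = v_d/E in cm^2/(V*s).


Step 1: mu = v_d / E
Step 2: mu = 157306 / 2526
Step 3: mu = 62.27 cm^2/(V*s)

62.27


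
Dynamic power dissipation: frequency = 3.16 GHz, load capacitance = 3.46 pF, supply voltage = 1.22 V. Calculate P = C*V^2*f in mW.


Step 1: V^2 = 1.22^2 = 1.4884 V^2
Step 2: P = C*V^2*f = 3.46e-12 F * 1.4884 * 3.16e9 Hz
Step 3: P = 1.627357024e-02 W
Step 4: P = 16.274 mW

16.274


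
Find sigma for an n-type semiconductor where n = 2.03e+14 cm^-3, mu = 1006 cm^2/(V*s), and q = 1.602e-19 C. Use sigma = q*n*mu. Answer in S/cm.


Step 1: sigma = q * n * mu
Step 2: sigma = 1.602e-19 * 2.03e+14 * 1006
Step 3: sigma = 3.272e-02 S/cm

3.272e-02


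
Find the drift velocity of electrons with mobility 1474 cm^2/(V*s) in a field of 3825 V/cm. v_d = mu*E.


Step 1: v_d = mu * E
Step 2: v_d = 1474 * 3825 = 5638050
Step 3: v_d = 5.64e+06 cm/s

5.64e+06


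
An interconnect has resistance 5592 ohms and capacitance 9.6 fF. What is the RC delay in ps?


Step 1: tau = R * C
Step 2: tau = 5592 * 9.6 fF = 5592 * 9.6e-15 F
Step 3: tau = 5.36832e-11 s = 53.6832 ps

53.6832


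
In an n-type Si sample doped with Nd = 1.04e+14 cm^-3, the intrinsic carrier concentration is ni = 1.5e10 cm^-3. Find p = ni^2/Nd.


Step 1: Since Nd >> ni, n ≈ Nd = 1.04e+14 cm^-3
Step 2: p = ni^2 / n = (1.5e10)^2 / 1.04e+14
Step 3: p = 2.25e20 / 1.04e+14 = 2.16e+06 cm^-3

2.16e+06


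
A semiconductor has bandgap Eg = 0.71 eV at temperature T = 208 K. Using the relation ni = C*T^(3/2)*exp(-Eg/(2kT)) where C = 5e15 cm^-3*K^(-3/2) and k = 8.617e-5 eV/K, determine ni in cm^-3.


Step 1: Compute kT = 8.617e-5 * 208 = 0.01792336 eV
Step 2: Exponent = -Eg/(2kT) = -0.71/(2*0.01792336) = -19.80655
Step 3: T^(3/2) = 208^1.5 = 2999.82
Step 4: ni = 5e15 * 2999.82 * exp(-19.80655) = 3.75e+10 cm^-3

3.75e+10
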